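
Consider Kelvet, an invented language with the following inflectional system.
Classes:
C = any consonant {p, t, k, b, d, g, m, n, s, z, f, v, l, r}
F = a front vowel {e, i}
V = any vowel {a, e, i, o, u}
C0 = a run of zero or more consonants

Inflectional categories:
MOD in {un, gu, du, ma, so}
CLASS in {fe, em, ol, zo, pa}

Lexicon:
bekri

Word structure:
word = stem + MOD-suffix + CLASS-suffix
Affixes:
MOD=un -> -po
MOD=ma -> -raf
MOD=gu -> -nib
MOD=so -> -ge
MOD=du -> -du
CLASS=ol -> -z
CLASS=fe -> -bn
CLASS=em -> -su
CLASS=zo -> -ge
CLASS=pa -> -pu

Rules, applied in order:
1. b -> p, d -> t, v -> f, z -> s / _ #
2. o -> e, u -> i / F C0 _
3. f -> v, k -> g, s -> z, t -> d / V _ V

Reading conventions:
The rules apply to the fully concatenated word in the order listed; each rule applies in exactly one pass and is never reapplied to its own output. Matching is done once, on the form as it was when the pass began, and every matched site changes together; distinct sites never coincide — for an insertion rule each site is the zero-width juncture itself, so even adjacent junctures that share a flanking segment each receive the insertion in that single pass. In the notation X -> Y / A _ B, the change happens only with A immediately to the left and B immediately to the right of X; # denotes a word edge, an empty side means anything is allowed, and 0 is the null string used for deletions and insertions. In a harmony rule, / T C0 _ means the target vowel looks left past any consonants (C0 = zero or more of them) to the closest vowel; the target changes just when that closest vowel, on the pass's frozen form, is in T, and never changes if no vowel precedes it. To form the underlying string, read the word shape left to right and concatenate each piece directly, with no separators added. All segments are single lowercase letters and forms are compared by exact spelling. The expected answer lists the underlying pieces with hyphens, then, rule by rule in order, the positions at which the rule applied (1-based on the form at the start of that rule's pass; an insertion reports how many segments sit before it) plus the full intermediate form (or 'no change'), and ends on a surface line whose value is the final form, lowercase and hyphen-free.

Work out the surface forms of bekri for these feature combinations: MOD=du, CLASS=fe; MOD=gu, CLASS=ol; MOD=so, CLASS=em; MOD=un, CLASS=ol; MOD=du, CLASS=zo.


cell MOD=du, CLASS=fe:
underlying: bekri-du-bn
1. b -> p, d -> t, v -> f, z -> s / _ #: no change
2. o -> e, u -> i / F C0 _: fires at position(s) 7: bekridibn
3. f -> v, k -> g, s -> z, t -> d / V _ V: no change
surface: bekridibn

cell MOD=gu, CLASS=ol:
underlying: bekri-nib-z
1. b -> p, d -> t, v -> f, z -> s / _ #: fires at position(s) 9: bekrinibs
2. o -> e, u -> i / F C0 _: no change
3. f -> v, k -> g, s -> z, t -> d / V _ V: no change
surface: bekrinibs

cell MOD=so, CLASS=em:
underlying: bekri-ge-su
1. b -> p, d -> t, v -> f, z -> s / _ #: no change
2. o -> e, u -> i / F C0 _: fires at position(s) 9: bekrigesi
3. f -> v, k -> g, s -> z, t -> d / V _ V: fires at position(s) 8: bekrigezi
surface: bekrigezi

cell MOD=un, CLASS=ol:
underlying: bekri-po-z
1. b -> p, d -> t, v -> f, z -> s / _ #: fires at position(s) 8: bekripos
2. o -> e, u -> i / F C0 _: fires at position(s) 7: bekripes
3. f -> v, k -> g, s -> z, t -> d / V _ V: no change
surface: bekripes

cell MOD=du, CLASS=zo:
underlying: bekri-du-ge
1. b -> p, d -> t, v -> f, z -> s / _ #: no change
2. o -> e, u -> i / F C0 _: fires at position(s) 7: bekridige
3. f -> v, k -> g, s -> z, t -> d / V _ V: no change
surface: bekridige


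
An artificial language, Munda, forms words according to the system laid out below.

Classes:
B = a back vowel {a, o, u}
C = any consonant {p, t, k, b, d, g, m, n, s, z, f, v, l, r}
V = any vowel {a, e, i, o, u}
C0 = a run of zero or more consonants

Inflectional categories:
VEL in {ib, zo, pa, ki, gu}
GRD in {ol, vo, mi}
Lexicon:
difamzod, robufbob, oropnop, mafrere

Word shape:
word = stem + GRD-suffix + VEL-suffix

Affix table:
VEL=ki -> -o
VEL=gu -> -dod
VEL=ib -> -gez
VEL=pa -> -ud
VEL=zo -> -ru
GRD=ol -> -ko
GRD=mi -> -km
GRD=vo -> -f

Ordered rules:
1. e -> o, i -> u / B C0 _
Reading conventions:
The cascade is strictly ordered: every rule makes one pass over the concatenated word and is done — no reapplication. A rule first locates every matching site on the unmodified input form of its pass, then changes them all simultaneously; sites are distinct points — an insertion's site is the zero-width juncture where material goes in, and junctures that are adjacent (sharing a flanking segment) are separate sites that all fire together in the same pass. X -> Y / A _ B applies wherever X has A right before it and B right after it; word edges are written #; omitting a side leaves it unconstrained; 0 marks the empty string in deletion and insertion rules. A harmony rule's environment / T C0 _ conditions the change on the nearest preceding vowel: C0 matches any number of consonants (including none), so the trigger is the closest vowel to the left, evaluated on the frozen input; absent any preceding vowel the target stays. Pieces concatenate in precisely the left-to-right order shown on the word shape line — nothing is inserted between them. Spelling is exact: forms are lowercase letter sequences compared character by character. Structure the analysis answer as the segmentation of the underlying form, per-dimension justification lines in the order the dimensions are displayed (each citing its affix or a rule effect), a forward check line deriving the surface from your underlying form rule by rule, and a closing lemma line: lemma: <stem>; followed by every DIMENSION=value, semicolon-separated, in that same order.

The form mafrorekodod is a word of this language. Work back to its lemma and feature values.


underlying: mafrere-ko-dod
VEL=gu - signalled by the affix -dod
GRD=ol - signalled by the affix -ko
check: mafrerekodod -> mafrorekodod
lemma: mafrere; VEL=gu; GRD=ol


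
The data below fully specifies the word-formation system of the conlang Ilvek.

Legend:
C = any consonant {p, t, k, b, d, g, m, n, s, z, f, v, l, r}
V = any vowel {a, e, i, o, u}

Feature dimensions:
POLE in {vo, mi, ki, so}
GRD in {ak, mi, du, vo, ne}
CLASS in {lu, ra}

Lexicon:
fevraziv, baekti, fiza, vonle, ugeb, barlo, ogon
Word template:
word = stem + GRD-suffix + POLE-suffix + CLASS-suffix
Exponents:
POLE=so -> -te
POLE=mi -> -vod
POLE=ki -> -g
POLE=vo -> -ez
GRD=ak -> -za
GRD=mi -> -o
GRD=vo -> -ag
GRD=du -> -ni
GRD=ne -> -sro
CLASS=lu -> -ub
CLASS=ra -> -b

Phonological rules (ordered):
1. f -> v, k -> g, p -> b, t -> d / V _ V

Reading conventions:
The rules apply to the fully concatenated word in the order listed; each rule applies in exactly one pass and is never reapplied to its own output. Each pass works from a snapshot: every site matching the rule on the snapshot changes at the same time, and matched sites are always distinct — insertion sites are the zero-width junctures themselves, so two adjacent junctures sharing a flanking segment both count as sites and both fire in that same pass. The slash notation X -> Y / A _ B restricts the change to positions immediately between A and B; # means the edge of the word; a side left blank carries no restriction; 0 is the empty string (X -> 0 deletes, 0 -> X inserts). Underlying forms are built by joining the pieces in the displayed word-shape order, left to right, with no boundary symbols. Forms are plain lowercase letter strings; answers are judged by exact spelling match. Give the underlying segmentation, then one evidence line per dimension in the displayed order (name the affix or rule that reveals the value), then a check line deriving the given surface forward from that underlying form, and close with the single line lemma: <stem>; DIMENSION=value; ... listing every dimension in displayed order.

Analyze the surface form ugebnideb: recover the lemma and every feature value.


underlying: ugeb-ni-te-b
POLE=so - signalled by the affix -te
GRD=du - signalled by the affix -ni
CLASS=ra - signalled by the affix -b
check: ugebniteb -> ugebnideb
lemma: ugeb; POLE=so; GRD=du; CLASS=ra


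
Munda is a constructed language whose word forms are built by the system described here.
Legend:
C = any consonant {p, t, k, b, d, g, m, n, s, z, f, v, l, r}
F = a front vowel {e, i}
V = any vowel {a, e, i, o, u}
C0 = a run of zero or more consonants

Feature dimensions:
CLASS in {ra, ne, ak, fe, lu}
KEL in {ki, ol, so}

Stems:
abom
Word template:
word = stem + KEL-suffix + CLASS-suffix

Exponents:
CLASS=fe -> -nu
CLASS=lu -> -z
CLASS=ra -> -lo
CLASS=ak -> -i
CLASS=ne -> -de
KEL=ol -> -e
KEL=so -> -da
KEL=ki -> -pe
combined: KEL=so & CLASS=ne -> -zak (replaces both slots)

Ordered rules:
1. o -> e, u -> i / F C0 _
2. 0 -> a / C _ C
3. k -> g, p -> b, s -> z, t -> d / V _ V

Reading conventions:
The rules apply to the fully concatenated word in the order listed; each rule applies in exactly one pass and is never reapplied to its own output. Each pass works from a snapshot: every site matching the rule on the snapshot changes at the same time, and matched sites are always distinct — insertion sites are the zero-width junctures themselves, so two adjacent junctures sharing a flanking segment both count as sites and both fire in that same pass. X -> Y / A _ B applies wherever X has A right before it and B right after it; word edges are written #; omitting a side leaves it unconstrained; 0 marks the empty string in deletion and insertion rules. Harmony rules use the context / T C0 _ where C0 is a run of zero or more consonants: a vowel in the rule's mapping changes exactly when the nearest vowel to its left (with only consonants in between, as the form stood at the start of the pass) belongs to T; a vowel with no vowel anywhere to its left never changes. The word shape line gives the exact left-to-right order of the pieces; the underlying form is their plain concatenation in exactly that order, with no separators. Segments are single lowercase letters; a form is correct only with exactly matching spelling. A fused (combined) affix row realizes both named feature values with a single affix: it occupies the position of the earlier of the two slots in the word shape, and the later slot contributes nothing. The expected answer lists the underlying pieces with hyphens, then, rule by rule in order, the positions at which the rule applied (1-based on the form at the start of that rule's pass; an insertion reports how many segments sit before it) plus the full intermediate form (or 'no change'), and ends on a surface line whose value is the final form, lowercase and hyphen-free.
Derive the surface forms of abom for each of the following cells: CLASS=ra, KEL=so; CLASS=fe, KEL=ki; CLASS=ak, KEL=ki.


cell CLASS=ra, KEL=so:
underlying: abom-da-lo
1. o -> e, u -> i / F C0 _: no change
2. 0 -> a / C _ C: inserts after position(s) 4: abomadalo
3. k -> g, p -> b, s -> z, t -> d / V _ V: no change
surface: abomadalo

cell CLASS=fe, KEL=ki:
underlying: abom-pe-nu
1. o -> e, u -> i / F C0 _: fires at position(s) 8: abompeni
2. 0 -> a / C _ C: inserts after position(s) 4: abomapeni
3. k -> g, p -> b, s -> z, t -> d / V _ V: fires at position(s) 6: abomabeni
surface: abomabeni

cell CLASS=ak, KEL=ki:
underlying: abom-pe-i
1. o -> e, u -> i / F C0 _: no change
2. 0 -> a / C _ C: inserts after position(s) 4: abomapei
3. k -> g, p -> b, s -> z, t -> d / V _ V: fires at position(s) 6: abomabei
surface: abomabei


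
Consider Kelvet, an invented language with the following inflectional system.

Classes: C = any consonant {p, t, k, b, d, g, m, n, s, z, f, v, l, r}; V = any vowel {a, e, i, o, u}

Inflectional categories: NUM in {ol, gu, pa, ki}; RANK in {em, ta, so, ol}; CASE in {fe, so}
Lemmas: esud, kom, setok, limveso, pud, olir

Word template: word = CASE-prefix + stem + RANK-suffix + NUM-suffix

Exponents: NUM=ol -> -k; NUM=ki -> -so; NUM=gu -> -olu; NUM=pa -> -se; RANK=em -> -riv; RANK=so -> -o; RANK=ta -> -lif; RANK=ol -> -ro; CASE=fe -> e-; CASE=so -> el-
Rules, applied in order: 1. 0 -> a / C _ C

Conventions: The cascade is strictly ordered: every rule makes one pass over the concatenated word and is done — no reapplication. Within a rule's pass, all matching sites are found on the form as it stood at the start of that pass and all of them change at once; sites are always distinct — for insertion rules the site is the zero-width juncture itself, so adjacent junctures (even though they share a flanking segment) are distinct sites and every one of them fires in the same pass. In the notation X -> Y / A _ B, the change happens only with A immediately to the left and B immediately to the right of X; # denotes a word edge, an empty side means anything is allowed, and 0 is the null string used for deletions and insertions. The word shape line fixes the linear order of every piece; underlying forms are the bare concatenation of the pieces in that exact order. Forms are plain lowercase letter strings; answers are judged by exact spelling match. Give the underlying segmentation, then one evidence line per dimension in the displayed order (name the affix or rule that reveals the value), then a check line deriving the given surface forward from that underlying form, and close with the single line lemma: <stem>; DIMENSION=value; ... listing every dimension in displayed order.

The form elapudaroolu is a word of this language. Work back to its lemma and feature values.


underlying: el-pud-ro-olu
NUM=gu - signalled by the affix -olu
RANK=ol - signalled by the affix -ro
CASE=so - signalled by the affix el-
check: elpudroolu -> elapudaroolu
lemma: pud; NUM=gu; RANK=ol; CASE=so


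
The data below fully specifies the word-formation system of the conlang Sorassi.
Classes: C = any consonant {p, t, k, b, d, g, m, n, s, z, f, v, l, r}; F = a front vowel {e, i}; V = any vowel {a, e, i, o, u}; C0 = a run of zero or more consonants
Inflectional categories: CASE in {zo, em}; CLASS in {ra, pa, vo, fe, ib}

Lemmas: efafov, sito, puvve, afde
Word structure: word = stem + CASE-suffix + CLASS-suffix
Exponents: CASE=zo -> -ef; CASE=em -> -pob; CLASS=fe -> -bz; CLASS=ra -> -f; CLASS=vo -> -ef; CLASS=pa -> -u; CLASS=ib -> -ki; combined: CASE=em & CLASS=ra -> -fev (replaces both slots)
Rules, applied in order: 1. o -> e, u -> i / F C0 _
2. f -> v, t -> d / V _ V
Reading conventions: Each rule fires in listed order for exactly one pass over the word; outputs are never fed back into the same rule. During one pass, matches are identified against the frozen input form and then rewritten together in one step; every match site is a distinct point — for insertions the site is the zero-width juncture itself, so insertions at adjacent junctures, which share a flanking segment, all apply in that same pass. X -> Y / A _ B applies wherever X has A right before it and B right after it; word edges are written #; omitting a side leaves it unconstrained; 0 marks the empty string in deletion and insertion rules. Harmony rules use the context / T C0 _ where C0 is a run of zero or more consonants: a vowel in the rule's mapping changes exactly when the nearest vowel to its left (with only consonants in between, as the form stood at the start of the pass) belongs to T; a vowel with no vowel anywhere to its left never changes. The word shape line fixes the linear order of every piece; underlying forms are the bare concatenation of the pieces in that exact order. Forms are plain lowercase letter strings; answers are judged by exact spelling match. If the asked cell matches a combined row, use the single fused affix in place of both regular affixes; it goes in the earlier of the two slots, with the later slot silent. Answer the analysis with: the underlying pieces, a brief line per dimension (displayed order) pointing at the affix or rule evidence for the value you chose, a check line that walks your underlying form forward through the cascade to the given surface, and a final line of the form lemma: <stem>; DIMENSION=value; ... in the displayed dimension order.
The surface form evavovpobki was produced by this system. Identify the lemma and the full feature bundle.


underlying: efafov-pob-ki
CASE=em - signalled by the affix -pob
CLASS=ib - signalled by the affix -ki
check: efafovpobki -> efafovpobki -> evavovpobki
lemma: efafov; CASE=em; CLASS=ib


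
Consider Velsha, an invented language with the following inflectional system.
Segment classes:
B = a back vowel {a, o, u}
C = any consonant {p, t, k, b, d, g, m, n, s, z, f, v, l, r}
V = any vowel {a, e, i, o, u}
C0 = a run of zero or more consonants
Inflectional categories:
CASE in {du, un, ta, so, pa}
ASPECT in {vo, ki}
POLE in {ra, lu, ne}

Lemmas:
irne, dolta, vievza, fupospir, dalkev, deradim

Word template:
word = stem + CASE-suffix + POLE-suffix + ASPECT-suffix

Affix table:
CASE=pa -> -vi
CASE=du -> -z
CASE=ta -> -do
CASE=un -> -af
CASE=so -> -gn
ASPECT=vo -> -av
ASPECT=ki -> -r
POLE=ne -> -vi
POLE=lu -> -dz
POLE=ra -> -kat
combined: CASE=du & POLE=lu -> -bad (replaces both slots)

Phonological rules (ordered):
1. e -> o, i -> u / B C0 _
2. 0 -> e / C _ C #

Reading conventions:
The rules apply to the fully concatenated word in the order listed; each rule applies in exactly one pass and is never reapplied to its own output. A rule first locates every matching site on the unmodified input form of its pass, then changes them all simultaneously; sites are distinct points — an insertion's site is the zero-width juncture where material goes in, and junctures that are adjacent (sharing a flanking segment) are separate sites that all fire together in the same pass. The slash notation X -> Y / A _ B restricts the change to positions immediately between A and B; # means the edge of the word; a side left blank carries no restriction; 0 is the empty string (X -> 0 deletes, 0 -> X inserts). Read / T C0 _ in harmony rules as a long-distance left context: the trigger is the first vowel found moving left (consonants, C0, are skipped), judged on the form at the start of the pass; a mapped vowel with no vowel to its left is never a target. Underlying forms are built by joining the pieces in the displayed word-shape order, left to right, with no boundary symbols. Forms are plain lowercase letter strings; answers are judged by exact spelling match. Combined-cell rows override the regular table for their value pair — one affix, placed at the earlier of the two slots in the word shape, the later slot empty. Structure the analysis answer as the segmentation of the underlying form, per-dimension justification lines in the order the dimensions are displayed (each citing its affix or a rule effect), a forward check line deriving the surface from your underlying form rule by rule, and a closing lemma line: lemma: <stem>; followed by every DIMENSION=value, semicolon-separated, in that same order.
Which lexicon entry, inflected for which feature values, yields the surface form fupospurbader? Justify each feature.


underlying: fupospir-bad-r
CASE=du - signalled by the combined affix row
ASPECT=ki - signalled by the affix -r
POLE=lu - signalled by the combined affix row
check: fupospirbadr -> fupospurbadr -> fupospurbader
lemma: fupospir; CASE=du; ASPECT=ki; POLE=lu


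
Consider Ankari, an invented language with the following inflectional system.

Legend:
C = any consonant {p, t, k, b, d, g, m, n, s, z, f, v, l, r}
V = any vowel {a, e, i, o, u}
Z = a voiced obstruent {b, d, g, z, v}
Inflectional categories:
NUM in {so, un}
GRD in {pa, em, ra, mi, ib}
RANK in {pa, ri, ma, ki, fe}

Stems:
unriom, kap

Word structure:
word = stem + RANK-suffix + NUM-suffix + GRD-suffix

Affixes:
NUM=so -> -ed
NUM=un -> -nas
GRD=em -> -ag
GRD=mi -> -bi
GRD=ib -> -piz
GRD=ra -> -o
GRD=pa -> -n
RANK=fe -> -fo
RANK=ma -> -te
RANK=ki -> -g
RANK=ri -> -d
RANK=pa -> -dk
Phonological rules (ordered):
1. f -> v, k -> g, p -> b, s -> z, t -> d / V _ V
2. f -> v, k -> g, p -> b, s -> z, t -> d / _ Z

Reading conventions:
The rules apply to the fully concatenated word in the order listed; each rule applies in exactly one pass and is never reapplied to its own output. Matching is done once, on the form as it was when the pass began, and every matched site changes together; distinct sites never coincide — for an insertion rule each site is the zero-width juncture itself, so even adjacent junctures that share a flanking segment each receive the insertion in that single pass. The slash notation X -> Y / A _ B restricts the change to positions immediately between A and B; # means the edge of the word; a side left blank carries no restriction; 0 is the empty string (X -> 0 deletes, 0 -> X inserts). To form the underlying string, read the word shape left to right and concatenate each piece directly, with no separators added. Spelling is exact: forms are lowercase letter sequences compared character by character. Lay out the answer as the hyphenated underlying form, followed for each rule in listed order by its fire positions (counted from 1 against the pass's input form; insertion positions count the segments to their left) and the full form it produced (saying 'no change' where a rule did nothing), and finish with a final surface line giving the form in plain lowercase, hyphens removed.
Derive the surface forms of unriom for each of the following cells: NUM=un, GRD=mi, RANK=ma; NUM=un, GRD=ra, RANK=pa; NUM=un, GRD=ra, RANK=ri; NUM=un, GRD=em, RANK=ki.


cell NUM=un, GRD=mi, RANK=ma:
underlying: unriom-te-nas-bi
1. f -> v, k -> g, p -> b, s -> z, t -> d / V _ V: no change
2. f -> v, k -> g, p -> b, s -> z, t -> d / _ Z: fires at position(s) 11: unriomtenazbi
surface: unriomtenazbi

cell NUM=un, GRD=ra, RANK=pa:
underlying: unriom-dk-nas-o
1. f -> v, k -> g, p -> b, s -> z, t -> d / V _ V: fires at position(s) 11: unriomdknazo
2. f -> v, k -> g, p -> b, s -> z, t -> d / _ Z: no change
surface: unriomdknazo

cell NUM=un, GRD=ra, RANK=ri:
underlying: unriom-d-nas-o
1. f -> v, k -> g, p -> b, s -> z, t -> d / V _ V: fires at position(s) 10: unriomdnazo
2. f -> v, k -> g, p -> b, s -> z, t -> d / _ Z: no change
surface: unriomdnazo

cell NUM=un, GRD=em, RANK=ki:
underlying: unriom-g-nas-ag
1. f -> v, k -> g, p -> b, s -> z, t -> d / V _ V: fires at position(s) 10: unriomgnazag
2. f -> v, k -> g, p -> b, s -> z, t -> d / _ Z: no change
surface: unriomgnazag


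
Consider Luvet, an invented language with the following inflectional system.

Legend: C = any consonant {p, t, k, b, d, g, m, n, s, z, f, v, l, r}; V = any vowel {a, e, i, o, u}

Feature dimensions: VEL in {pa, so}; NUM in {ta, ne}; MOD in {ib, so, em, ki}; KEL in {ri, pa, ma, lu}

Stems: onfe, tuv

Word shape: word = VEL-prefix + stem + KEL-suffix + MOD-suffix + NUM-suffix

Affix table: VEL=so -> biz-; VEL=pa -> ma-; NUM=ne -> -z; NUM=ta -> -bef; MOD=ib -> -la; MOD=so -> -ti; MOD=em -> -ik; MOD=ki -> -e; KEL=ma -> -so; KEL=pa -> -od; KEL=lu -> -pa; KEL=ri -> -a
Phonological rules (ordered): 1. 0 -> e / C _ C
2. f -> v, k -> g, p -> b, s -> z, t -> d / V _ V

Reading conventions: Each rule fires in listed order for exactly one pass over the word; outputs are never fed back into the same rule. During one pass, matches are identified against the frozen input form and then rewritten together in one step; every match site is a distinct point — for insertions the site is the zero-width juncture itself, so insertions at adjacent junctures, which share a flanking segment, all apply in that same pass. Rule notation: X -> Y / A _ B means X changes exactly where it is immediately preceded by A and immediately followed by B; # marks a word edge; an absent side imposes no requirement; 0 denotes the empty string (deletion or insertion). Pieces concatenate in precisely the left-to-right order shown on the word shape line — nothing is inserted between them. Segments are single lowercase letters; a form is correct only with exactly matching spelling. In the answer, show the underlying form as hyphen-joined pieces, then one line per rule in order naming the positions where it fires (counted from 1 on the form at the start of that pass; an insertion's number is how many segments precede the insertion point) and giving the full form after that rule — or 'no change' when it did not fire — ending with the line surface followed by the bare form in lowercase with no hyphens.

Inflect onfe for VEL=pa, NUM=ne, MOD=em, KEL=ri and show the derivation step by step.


underlying: ma-onfe-a-ik-z
1. 0 -> e / C _ C: inserts after position(s) 4, 9: maonefeaikez
2. f -> v, k -> g, p -> b, s -> z, t -> d / V _ V: fires at position(s) 6, 10: maoneveaigez
surface: maoneveaigez


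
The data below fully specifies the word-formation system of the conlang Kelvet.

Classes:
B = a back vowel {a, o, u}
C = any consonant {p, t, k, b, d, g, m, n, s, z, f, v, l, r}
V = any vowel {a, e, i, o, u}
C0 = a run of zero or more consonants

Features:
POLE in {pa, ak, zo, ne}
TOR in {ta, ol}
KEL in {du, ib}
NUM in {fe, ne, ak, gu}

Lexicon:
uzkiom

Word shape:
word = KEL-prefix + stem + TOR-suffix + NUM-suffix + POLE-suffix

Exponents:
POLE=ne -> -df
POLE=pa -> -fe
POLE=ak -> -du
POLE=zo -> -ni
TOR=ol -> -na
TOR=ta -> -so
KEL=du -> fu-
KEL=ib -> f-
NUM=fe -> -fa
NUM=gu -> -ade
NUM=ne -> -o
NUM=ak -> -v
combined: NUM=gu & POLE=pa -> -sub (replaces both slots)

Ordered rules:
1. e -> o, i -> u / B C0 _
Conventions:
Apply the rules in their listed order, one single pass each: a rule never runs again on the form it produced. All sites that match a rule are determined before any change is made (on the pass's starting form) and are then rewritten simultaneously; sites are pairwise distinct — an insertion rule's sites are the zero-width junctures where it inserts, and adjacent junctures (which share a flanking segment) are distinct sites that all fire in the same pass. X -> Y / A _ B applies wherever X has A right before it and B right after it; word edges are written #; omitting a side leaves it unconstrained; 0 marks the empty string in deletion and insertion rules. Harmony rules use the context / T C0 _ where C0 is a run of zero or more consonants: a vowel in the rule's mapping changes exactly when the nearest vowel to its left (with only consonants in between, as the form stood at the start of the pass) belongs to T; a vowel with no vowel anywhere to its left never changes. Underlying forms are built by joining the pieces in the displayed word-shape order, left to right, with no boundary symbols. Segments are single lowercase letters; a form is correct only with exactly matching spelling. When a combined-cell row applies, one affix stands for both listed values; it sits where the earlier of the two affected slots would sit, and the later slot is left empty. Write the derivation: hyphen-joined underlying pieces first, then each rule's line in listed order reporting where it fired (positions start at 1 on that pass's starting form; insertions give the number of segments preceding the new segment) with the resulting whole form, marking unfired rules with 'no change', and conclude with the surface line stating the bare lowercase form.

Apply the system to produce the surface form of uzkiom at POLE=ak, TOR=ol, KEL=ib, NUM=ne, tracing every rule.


underlying: f-uzkiom-na-o-du
1. e -> o, i -> u / B C0 _: fires at position(s) 5: fuzkuomnaodu
surface: fuzkuomnaodu


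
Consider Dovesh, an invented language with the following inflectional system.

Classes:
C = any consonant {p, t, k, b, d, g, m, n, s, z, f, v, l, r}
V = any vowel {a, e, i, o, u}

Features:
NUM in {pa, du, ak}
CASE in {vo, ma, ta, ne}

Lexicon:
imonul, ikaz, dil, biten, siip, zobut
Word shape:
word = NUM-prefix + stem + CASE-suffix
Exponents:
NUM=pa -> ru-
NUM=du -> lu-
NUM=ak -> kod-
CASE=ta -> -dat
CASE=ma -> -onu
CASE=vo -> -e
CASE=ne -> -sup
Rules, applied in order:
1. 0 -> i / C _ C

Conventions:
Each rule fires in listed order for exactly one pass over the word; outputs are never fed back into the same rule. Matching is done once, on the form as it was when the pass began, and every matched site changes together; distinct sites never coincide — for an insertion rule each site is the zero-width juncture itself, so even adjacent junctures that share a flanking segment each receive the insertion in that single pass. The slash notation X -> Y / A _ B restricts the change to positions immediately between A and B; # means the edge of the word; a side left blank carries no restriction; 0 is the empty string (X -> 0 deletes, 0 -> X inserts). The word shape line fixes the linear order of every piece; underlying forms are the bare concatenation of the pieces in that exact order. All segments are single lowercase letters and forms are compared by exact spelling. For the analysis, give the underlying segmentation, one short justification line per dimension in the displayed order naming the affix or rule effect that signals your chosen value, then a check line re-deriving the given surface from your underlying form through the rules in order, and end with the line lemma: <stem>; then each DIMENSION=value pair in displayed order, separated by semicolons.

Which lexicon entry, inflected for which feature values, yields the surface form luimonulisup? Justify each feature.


underlying: lu-imonul-sup
NUM=du - signalled by the affix lu-
CASE=ne - signalled by the affix -sup
check: luimonulsup -> luimonulisup
lemma: imonul; NUM=du; CASE=ne


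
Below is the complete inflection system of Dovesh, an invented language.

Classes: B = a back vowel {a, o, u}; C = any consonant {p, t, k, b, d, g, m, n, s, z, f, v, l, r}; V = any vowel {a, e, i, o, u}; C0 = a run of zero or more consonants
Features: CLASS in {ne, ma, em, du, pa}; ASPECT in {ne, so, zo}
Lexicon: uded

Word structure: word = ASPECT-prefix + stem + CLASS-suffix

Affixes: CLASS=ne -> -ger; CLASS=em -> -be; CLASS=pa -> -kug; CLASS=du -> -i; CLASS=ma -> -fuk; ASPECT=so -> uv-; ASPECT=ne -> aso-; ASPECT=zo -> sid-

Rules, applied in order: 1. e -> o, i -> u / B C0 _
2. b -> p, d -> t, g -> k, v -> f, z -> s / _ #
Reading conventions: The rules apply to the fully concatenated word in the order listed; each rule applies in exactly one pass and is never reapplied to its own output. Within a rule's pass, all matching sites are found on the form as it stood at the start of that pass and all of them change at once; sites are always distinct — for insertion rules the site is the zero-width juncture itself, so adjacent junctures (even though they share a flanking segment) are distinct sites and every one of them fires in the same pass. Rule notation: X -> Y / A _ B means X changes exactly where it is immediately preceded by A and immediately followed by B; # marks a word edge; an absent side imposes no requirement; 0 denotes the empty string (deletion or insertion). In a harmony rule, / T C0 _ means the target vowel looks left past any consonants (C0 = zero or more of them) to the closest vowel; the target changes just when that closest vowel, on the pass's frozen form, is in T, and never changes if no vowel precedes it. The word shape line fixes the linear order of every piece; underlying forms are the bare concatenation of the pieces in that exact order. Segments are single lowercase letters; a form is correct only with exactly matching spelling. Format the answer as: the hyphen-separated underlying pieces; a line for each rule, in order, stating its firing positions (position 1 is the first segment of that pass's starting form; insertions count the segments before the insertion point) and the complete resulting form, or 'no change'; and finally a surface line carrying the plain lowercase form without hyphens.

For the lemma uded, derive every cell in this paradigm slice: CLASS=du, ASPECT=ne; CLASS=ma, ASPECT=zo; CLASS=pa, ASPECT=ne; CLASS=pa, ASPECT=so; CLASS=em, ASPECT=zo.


cell CLASS=du, ASPECT=ne:
underlying: aso-uded-i
1. e -> o, i -> u / B C0 _: fires at position(s) 6: asoudodi
2. b -> p, d -> t, g -> k, v -> f, z -> s / _ #: no change
surface: asoudodi

cell CLASS=ma, ASPECT=zo:
underlying: sid-uded-fuk
1. e -> o, i -> u / B C0 _: fires at position(s) 6: sidudodfuk
2. b -> p, d -> t, g -> k, v -> f, z -> s / _ #: no change
surface: sidudodfuk

cell CLASS=pa, ASPECT=ne:
underlying: aso-uded-kug
1. e -> o, i -> u / B C0 _: fires at position(s) 6: asoudodkug
2. b -> p, d -> t, g -> k, v -> f, z -> s / _ #: fires at position(s) 10: asoudodkuk
surface: asoudodkuk

cell CLASS=pa, ASPECT=so:
underlying: uv-uded-kug
1. e -> o, i -> u / B C0 _: fires at position(s) 5: uvudodkug
2. b -> p, d -> t, g -> k, v -> f, z -> s / _ #: fires at position(s) 9: uvudodkuk
surface: uvudodkuk

cell CLASS=em, ASPECT=zo:
underlying: sid-uded-be
1. e -> o, i -> u / B C0 _: fires at position(s) 6: sidudodbe
2. b -> p, d -> t, g -> k, v -> f, z -> s / _ #: no change
surface: sidudodbe


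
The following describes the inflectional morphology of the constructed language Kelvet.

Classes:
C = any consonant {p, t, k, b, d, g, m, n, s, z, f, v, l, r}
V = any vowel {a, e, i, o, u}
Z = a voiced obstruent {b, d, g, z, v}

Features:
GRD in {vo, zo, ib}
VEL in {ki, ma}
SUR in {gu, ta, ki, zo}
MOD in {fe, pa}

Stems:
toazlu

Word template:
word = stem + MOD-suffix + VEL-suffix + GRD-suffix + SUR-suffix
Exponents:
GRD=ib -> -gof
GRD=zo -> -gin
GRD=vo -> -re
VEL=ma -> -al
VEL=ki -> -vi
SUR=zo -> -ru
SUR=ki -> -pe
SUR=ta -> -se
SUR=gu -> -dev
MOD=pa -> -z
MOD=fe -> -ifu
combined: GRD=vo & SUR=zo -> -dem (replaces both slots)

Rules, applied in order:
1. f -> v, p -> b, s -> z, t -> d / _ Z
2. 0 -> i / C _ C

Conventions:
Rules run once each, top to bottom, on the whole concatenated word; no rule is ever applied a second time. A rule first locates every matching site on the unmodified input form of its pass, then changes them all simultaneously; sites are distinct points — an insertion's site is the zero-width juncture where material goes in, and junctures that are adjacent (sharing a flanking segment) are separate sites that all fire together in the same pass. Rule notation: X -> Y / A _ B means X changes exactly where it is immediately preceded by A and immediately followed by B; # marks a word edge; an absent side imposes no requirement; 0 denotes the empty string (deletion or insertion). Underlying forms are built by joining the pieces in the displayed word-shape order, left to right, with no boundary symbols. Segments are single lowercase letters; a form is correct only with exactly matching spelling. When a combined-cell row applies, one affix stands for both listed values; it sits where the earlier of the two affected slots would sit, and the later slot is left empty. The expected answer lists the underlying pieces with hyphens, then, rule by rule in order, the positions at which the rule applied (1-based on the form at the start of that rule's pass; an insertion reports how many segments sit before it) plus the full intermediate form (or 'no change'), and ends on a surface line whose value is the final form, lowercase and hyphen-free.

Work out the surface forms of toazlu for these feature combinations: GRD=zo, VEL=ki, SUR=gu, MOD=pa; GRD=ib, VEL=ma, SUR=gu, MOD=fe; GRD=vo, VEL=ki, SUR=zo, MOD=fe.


cell GRD=zo, VEL=ki, SUR=gu, MOD=pa:
underlying: toazlu-z-vi-gin-dev
1. f -> v, p -> b, s -> z, t -> d / _ Z: no change
2. 0 -> i / C _ C: inserts after position(s) 4, 7, 12: toaziluziviginidev
surface: toaziluziviginidev

cell GRD=ib, VEL=ma, SUR=gu, MOD=fe:
underlying: toazlu-ifu-al-gof-dev
1. f -> v, p -> b, s -> z, t -> d / _ Z: fires at position(s) 14: toazluifualgovdev
2. 0 -> i / C _ C: inserts after position(s) 4, 11, 14: toaziluifualigovidev
surface: toaziluifualigovidev

cell GRD=vo, VEL=ki, SUR=zo, MOD=fe:
underlying: toazlu-ifu-vi-dem
1. f -> v, p -> b, s -> z, t -> d / _ Z: no change
2. 0 -> i / C _ C: inserts after position(s) 4: toaziluifuvidem
surface: toaziluifuvidem


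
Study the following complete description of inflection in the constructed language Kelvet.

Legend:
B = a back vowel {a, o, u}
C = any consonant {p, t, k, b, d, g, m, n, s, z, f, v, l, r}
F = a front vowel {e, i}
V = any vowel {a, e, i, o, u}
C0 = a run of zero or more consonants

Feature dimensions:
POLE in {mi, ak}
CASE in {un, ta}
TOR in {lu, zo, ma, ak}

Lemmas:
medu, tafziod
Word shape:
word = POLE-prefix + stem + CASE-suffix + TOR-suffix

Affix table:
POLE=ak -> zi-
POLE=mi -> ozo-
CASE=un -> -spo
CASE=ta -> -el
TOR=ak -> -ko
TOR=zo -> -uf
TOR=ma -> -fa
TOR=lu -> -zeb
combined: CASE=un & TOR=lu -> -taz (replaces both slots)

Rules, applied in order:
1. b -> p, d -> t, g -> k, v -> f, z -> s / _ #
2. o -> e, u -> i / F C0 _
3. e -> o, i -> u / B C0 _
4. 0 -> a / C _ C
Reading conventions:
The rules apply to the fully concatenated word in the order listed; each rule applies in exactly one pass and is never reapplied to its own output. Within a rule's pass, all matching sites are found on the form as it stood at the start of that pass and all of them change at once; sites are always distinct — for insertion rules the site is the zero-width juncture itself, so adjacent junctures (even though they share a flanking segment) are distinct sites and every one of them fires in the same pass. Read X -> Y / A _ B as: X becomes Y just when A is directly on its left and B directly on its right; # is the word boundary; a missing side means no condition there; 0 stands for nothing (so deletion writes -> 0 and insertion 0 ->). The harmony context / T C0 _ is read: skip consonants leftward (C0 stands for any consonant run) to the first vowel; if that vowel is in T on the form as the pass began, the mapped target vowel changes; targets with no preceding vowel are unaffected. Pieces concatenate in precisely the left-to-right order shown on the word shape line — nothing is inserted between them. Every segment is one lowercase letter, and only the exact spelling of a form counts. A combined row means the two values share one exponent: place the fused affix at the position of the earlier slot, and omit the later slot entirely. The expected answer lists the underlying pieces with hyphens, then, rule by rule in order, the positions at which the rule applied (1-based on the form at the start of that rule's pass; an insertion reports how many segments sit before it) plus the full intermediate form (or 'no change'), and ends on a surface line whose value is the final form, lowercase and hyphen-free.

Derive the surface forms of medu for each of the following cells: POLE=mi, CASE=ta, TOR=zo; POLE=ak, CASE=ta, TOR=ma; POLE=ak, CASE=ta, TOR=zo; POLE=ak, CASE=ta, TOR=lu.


cell POLE=mi, CASE=ta, TOR=zo:
underlying: ozo-medu-el-uf
1. b -> p, d -> t, g -> k, v -> f, z -> s / _ #: no change
2. o -> e, u -> i / F C0 _: fires at position(s) 7, 10: ozomedielif
3. e -> o, i -> u / B C0 _: fires at position(s) 5: ozomodielif
4. 0 -> a / C _ C: no change
surface: ozomodielif

cell POLE=ak, CASE=ta, TOR=ma:
underlying: zi-medu-el-fa
1. b -> p, d -> t, g -> k, v -> f, z -> s / _ #: no change
2. o -> e, u -> i / F C0 _: fires at position(s) 6: zimedielfa
3. e -> o, i -> u / B C0 _: no change
4. 0 -> a / C _ C: inserts after position(s) 8: zimedielafa
surface: zimedielafa

cell POLE=ak, CASE=ta, TOR=zo:
underlying: zi-medu-el-uf
1. b -> p, d -> t, g -> k, v -> f, z -> s / _ #: no change
2. o -> e, u -> i / F C0 _: fires at position(s) 6, 9: zimedielif
3. e -> o, i -> u / B C0 _: no change
4. 0 -> a / C _ C: no change
surface: zimedielif

cell POLE=ak, CASE=ta, TOR=lu:
underlying: zi-medu-el-zeb
1. b -> p, d -> t, g -> k, v -> f, z -> s / _ #: fires at position(s) 11: zimeduelzep
2. o -> e, u -> i / F C0 _: fires at position(s) 6: zimedielzep
3. e -> o, i -> u / B C0 _: no change
4. 0 -> a / C _ C: inserts after position(s) 8: zimedielazep
surface: zimedielazep


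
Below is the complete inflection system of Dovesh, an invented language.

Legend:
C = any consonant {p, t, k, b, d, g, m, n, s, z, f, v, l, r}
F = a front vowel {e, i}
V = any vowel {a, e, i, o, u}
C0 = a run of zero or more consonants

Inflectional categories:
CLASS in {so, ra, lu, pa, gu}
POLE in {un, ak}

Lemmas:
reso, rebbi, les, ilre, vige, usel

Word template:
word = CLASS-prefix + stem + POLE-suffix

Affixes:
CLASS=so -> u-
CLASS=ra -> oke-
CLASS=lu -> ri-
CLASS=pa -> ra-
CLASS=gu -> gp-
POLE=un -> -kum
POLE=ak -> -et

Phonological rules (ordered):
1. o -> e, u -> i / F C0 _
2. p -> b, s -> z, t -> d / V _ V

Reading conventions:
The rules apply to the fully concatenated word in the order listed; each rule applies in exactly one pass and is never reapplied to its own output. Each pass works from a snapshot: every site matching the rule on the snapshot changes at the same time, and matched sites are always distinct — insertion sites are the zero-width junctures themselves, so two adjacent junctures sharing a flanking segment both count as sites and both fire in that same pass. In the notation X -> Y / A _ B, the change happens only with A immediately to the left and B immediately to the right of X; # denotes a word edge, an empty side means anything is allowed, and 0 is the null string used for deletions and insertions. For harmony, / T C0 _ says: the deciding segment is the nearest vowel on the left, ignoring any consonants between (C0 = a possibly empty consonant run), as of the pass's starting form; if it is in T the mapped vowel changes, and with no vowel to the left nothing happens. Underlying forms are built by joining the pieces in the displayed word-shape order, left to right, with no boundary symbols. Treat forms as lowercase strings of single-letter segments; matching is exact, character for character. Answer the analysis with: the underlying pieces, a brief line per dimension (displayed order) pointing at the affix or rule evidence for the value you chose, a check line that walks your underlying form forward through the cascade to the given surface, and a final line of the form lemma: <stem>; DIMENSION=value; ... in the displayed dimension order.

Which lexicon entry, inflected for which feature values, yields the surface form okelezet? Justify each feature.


underlying: oke-les-et
CLASS=ra - signalled by the affix oke-
POLE=ak - signalled by the affix -et
check: okeleset -> okeleset -> okelezet
lemma: les; CLASS=ra; POLE=ak
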